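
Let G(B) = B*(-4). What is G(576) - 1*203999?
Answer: -206303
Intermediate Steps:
G(B) = -4*B
G(576) - 1*203999 = -4*576 - 1*203999 = -2304 - 203999 = -206303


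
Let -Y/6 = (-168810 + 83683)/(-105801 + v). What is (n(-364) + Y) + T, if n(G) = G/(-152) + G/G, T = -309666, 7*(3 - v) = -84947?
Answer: -7715157335073/24914282 ≈ -3.0967e+5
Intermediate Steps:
v = 84968/7 (v = 3 - ⅐*(-84947) = 3 + 84947/7 = 84968/7 ≈ 12138.)
n(G) = 1 - G/152 (n(G) = G*(-1/152) + 1 = -G/152 + 1 = 1 - G/152)
Y = -3575334/655639 (Y = -6*(-168810 + 83683)/(-105801 + 84968/7) = -(-510762)/(-655639/7) = -(-510762)*(-7)/655639 = -6*595889/655639 = -3575334/655639 ≈ -5.4532)
(n(-364) + Y) + T = ((1 - 1/152*(-364)) - 3575334/655639) - 309666 = ((1 + 91/38) - 3575334/655639) - 309666 = (129/38 - 3575334/655639) - 309666 = -51285261/24914282 - 309666 = -7715157335073/24914282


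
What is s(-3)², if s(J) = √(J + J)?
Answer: -6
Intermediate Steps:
s(J) = √2*√J (s(J) = √(2*J) = √2*√J)
s(-3)² = (√2*√(-3))² = (√2*(I*√3))² = (I*√6)² = -6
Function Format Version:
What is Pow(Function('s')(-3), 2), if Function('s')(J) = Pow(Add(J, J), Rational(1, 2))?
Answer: -6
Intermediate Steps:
Function('s')(J) = Mul(Pow(2, Rational(1, 2)), Pow(J, Rational(1, 2))) (Function('s')(J) = Pow(Mul(2, J), Rational(1, 2)) = Mul(Pow(2, Rational(1, 2)), Pow(J, Rational(1, 2))))
Pow(Function('s')(-3), 2) = Pow(Mul(Pow(2, Rational(1, 2)), Pow(-3, Rational(1, 2))), 2) = Pow(Mul(Pow(2, Rational(1, 2)), Mul(I, Pow(3, Rational(1, 2)))), 2) = Pow(Mul(I, Pow(6, Rational(1, 2))), 2) = -6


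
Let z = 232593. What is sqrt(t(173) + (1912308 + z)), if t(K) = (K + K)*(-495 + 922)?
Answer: sqrt(2292643) ≈ 1514.1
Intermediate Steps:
t(K) = 854*K (t(K) = (2*K)*427 = 854*K)
sqrt(t(173) + (1912308 + z)) = sqrt(854*173 + (1912308 + 232593)) = sqrt(147742 + 2144901) = sqrt(2292643)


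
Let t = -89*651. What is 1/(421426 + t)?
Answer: 1/363487 ≈ 2.7511e-6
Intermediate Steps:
t = -57939
1/(421426 + t) = 1/(421426 - 57939) = 1/363487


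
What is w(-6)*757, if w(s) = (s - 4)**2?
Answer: 75700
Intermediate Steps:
w(s) = (-4 + s)**2
w(-6)*757 = (-4 - 6)**2*757 = (-10)**2*757 = 100*757 = 75700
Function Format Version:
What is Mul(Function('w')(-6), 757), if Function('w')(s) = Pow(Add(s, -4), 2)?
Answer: 75700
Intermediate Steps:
Function('w')(s) = Pow(Add(-4, s), 2)
Mul(Function('w')(-6), 757) = Mul(Pow(Add(-4, -6), 2), 757) = Mul(Pow(-10, 2), 757) = Mul(100, 757) = 75700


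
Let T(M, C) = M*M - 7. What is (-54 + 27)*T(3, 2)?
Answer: -54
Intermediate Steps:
T(M, C) = -7 + M² (T(M, C) = M² - 7 = -7 + M²)
(-54 + 27)*T(3, 2) = (-54 + 27)*(-7 + 3²) = -27*(-7 + 9) = -27*2 = -54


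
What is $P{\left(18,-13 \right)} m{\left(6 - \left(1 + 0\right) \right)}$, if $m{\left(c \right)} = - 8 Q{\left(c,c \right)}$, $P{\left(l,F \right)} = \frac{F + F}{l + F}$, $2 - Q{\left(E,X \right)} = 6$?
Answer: $- \frac{832}{5} \approx -166.4$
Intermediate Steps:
$Q{\left(E,X \right)} = -4$ ($Q{\left(E,X \right)} = 2 - 6 = -4$)
$P{\left(l,F \right)} = \frac{2 F}{F + l}$
$m{\left(c \right)} = 32$ ($m{\left(c \right)} = \left(-8\right) \left(-4\right) = 32$)
$P{\left(18,-13 \right)} m{\left(6 - \left(1 + 0\right) \right)} = 2 \left(-13\right) \frac{1}{-13 + 18} \cdot 32 = 2 \left(-13\right) \frac{1}{5} \cdot 32 = \left(- \frac{26}{5}\right) 32 = - \frac{832}{5}$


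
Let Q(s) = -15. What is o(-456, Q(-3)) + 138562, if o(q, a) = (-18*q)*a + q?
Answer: 14986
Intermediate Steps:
o(q, a) = q - 18*a*q (o(q, a) = -18*a*q + q = q - 18*a*q)
o(-456, Q(-3)) + 138562 = -456*(1 - 18*(-15)) + 138562 = -456*(1 + 270) + 138562 = -456*271 + 138562 = -123576 + 138562 = 14986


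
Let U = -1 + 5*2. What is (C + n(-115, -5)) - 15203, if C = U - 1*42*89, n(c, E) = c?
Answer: -19047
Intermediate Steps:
U = 9 (U = -1 + 10 = 9)
C = -3729 (C = 9 - 1*42*89 = 9 - 42*89 = 9 - 3738 = -3729)
(C + n(-115, -5)) - 15203 = (-3729 - 115) - 15203 = -3844 - 15203 = -19047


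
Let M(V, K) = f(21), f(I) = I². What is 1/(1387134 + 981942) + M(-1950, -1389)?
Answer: 1044762517/2369076 ≈ 441.00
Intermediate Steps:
M(V, K) = 441 (M(V, K) = 21² = 441)
1/(1387134 + 981942) + M(-1950, -1389) = 1/(1387134 + 981942) + 441 = 1/2369076 + 441 = 1044762517/2369076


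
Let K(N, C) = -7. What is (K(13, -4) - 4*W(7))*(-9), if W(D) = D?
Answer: 315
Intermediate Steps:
(K(13, -4) - 4*W(7))*(-9) = (-7 - 4*7)*(-9) = (-7 - 28)*(-9) = -35*(-9) = 315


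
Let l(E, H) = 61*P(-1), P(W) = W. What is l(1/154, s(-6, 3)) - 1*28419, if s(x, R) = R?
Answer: -28480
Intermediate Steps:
l(E, H) = -61 (l(E, H) = 61*(-1) = -61)
l(1/154, s(-6, 3)) - 1*28419 = -61 - 1*28419 = -61 - 28419 = -28480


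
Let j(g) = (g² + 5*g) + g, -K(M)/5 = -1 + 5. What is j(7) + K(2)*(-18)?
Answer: 451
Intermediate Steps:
K(M) = -20 (K(M) = -5*(-1 + 5) = -5*4 = -20)
j(g) = g² + 6*g
j(7) + K(2)*(-18) = 7*(6 + 7) - 20*(-18) = 7*13 + 360 = 91 + 360 = 451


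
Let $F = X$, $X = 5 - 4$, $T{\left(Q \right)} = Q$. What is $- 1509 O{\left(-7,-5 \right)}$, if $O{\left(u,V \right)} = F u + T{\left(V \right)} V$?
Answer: $-27162$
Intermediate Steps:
$X = 1$ ($X = 5 - 4 = 1$)
$F = 1$
$O{\left(u,V \right)} = u + V^{2}$ ($O{\left(u,V \right)} = 1 u + V V = u + V^{2}$)
$- 1509 O{\left(-7,-5 \right)} = - 1509 \left(-7 + \left(-5\right)^{2}\right) = - 1509 \left(-7 + 25\right) = \left(-1509\right) 18 = -27162$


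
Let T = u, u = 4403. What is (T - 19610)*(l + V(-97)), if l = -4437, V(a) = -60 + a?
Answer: 69860958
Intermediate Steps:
T = 4403
(T - 19610)*(l + V(-97)) = (4403 - 19610)*(-4437 + (-60 - 97)) = -15207*(-4437 - 157) = -15207*(-4594) = 69860958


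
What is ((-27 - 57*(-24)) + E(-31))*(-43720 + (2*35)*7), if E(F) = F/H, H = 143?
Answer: -753506760/13 ≈ -5.7962e+7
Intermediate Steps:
E(F) = F/143
((-27 - 57*(-24)) + E(-31))*(-43720 + (2*35)*7) = ((-27 - 57*(-24)) + (1/143)*(-31))*(-43720 + (2*35)*7) = ((-27 + 1368) - 31/143)*(-43720 + 70*7) = (1341 - 31/143)*(-43720 + 490) = (191732/143)*(-43230) = -753506760/13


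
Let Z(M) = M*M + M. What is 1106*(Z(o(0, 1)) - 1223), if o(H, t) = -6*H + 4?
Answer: -1330518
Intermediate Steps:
o(H, t) = 4 - 6*H
Z(M) = M + M² (Z(M) = M² + M = M + M²)
1106*(Z(o(0, 1)) - 1223) = 1106*((4 - 6*0)*(1 + (4 - 6*0)) - 1223) = 1106*((4 + 0)*(1 + (4 + 0)) - 1223) = 1106*(4*(1 + 4) - 1223) = 1106*(4*5 - 1223) = 1106*(20 - 1223) = 1106*(-1203) = -1330518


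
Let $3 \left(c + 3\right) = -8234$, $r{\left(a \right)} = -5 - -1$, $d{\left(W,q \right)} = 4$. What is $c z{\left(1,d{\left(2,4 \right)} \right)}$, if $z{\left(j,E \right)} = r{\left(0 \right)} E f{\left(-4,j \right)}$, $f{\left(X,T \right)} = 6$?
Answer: $263776$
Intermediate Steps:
$r{\left(a \right)} = -4$ ($r{\left(a \right)} = -5 + 1 = -4$)
$c = - \frac{8243}{3}$ ($c = -3 + \frac{1}{3} \left(-8234\right) = -3 - \frac{8234}{3} = - \frac{8243}{3} \approx -2747.7$)
$z{\left(j,E \right)} = - 24 E$ ($z{\left(j,E \right)} = - 4 E 6 = - 24 E$)
$c z{\left(1,d{\left(2,4 \right)} \right)} = - \frac{8243 \left(\left(-24\right) 4\right)}{3} = \left(- \frac{8243}{3}\right) \left(-96\right) = 263776$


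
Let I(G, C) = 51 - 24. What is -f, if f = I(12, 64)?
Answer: -27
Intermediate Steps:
I(G, C) = 27
f = 27
-f = -1*27 = -27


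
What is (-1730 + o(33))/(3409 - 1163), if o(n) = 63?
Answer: -1667/2246 ≈ -0.74221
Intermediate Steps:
(-1730 + o(33))/(3409 - 1163) = (-1730 + 63)/(3409 - 1163) = -1667/2246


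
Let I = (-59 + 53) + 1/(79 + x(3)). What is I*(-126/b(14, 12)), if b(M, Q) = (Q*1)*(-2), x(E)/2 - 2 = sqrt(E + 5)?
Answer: -862239/27428 - 21*sqrt(2)/6857 ≈ -31.441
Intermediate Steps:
x(E) = 4 + 2*sqrt(5 + E) (x(E) = 4 + 2*sqrt(E + 5) = 4 + 2*sqrt(5 + E))
b(M, Q) = -2*Q (b(M, Q) = Q*(-2) = -2*Q)
I = -6 + 1/(83 + 4*sqrt(2)) (I = (-59 + 53) + 1/(79 + (4 + 2*sqrt(5 + 3))) = -6 + 1/(79 + (4 + 2*sqrt(8))) = -6 + 1/(79 + (4 + 2*(2*sqrt(2)))) = -6 + 1/(79 + (4 + 4*sqrt(2))) = -6 + 1/(83 + 4*sqrt(2)) ≈ -5.9887)
I*(-126/b(14, 12)) = (-41059/6857 - 4*sqrt(2)/6857)*(-126/((-2*12))) = (-41059/6857 - 4*sqrt(2)/6857)*(-126/(-24)) = (-41059/6857 - 4*sqrt(2)/6857)*(-126*(-1/24)) = (-41059/6857 - 4*sqrt(2)/6857)*(21/4) = -862239/27428 - 21*sqrt(2)/6857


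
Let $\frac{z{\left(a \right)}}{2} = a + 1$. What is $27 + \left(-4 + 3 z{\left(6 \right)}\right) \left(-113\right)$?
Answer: $-4267$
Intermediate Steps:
$z{\left(a \right)} = 2 + 2 a$ ($z{\left(a \right)} = 2 \left(a + 1\right) = 2 \left(1 + a\right) = 2 + 2 a$)
$27 + \left(-4 + 3 z{\left(6 \right)}\right) \left(-113\right) = 27 + \left(-4 + 3 \left(2 + 2 \cdot 6\right)\right) \left(-113\right) = 27 + \left(-4 + 3 \left(2 + 12\right)\right) \left(-113\right) = 27 + \left(-4 + 3 \cdot 14\right) \left(-113\right) = 27 + \left(-4 + 42\right) \left(-113\right) = 27 + 38 \left(-113\right) = 27 - 4294 = -4267$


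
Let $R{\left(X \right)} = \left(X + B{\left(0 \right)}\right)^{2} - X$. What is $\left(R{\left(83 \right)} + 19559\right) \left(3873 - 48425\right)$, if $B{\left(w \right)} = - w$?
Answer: $-1174613480$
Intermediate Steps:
$R{\left(X \right)} = X^{2} - X$ ($R{\left(X \right)} = \left(X - 0\right)^{2} - X = \left(X + 0\right)^{2} - X = X^{2} - X$)
$\left(R{\left(83 \right)} + 19559\right) \left(3873 - 48425\right) = \left(83 \left(-1 + 83\right) + 19559\right) \left(3873 - 48425\right) = \left(83 \cdot 82 + 19559\right) \left(-44552\right) = \left(6806 + 19559\right) \left(-44552\right) = 26365 \left(-44552\right) = -1174613480$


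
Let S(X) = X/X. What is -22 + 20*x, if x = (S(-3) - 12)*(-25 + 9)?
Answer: 3498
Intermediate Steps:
S(X) = 1
x = 176 (x = (1 - 12)*(-25 + 9) = -11*(-16) = 176)
-22 + 20*x = -22 + 20*176 = -22 + 3520 = 3498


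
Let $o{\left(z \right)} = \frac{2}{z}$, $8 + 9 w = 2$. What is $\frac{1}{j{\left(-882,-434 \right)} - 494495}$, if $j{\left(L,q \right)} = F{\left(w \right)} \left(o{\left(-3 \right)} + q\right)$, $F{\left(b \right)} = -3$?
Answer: $- \frac{1}{493191} \approx -2.0276 \cdot 10^{-6}$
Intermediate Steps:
$w = - \frac{2}{3}$ ($w = - \frac{8}{9} + \frac{1}{9} \cdot 2 = - \frac{8}{9} + \frac{2}{9} = - \frac{2}{3} \approx -0.66667$)
$j{\left(L,q \right)} = 2 - 3 q$ ($j{\left(L,q \right)} = - 3 \left(\frac{2}{-3} + q\right) = - 3 \left(2 \left(- \frac{1}{3}\right) + q\right) = - 3 \left(- \frac{2}{3} + q\right) = 2 - 3 q$)
$\frac{1}{j{\left(-882,-434 \right)} - 494495} = \frac{1}{\left(2 - -1302\right) - 494495} = \frac{1}{\left(2 + 1302\right) - 494495} = \frac{1}{1304 - 494495} = \frac{1}{-493191} = - \frac{1}{493191}$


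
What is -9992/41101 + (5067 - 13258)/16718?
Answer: -503704547/687126518 ≈ -0.73306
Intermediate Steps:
-9992/41101 + (5067 - 13258)/16718 = -9992*1/41101 - 8191*1/16718 = -9992/41101 - 8191/16718 = -503704547/687126518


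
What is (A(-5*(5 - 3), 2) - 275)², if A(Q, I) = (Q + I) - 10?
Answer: 85849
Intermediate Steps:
A(Q, I) = -10 + I + Q (A(Q, I) = (I + Q) - 10 = -10 + I + Q)
(A(-5*(5 - 3), 2) - 275)² = ((-10 + 2 - 5*(5 - 3)) - 275)² = ((-10 + 2 - 5*2) - 275)² = ((-10 + 2 - 10) - 275)² = (-18 - 275)² = (-293)² = 85849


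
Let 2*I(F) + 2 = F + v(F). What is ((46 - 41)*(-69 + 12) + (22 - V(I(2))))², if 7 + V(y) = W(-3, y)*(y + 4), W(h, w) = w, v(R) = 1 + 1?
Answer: 68121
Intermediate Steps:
v(R) = 2
I(F) = F/2 (I(F) = -1 + (F + 2)/2 = -1 + (2 + F)/2 = -1 + (1 + F/2) = F/2)
V(y) = -7 + y*(4 + y) (V(y) = -7 + y*(y + 4) = -7 + y*(4 + y))
((46 - 41)*(-69 + 12) + (22 - V(I(2))))² = ((46 - 41)*(-69 + 12) + (22 - (-7 + ((½)*2)² + 4*((½)*2))))² = (5*(-57) + (22 - (-7 + 1² + 4*1)))² = (-285 + (22 - (-7 + 1 + 4)))² = (-285 + (22 - 1*(-2)))² = (-285 + (22 + 2))² = (-285 + 24)² = (-261)² = 68121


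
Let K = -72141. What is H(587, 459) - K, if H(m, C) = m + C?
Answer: 73187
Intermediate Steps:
H(m, C) = C + m
H(587, 459) - K = (459 + 587) - 1*(-72141) = 1046 + 72141 = 73187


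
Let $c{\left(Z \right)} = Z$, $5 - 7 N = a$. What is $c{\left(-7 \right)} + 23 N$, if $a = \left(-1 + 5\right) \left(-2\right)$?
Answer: $\frac{250}{7} \approx 35.714$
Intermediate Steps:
$a = -8$ ($a = 4 \left(-2\right) = -8$)
$N = \frac{13}{7}$ ($N = \frac{5}{7} - - \frac{8}{7} = \frac{5}{7} + \frac{8}{7} = \frac{13}{7} \approx 1.8571$)
$c{\left(-7 \right)} + 23 N = -7 + 23 \cdot \frac{13}{7} = -7 + \frac{299}{7} = \frac{250}{7}$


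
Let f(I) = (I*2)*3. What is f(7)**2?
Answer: 1764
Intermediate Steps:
f(I) = 6*I (f(I) = (2*I)*3 = 6*I)
f(7)**2 = (6*7)**2 = 42**2 = 1764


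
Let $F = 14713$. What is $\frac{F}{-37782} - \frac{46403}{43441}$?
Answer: $- \frac{2392345579}{1641287862} \approx -1.4576$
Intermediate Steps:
$\frac{F}{-37782} - \frac{46403}{43441} = \frac{14713}{-37782} - \frac{46403}{43441} = 14713 \left(- \frac{1}{37782}\right) - \frac{46403}{43441} = - \frac{14713}{37782} - \frac{46403}{43441} = - \frac{2392345579}{1641287862}$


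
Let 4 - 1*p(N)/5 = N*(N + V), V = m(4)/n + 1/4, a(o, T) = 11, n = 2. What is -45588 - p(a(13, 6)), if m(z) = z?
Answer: -179517/4 ≈ -44879.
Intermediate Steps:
V = 9/4 (V = 4/2 + 1/4 = 4*(½) + 1*(¼) = 2 + ¼ = 9/4 ≈ 2.2500)
p(N) = 20 - 5*N*(9/4 + N) (p(N) = 20 - 5*N*(N + 9/4) = 20 - 5*N*(9/4 + N))
-45588 - p(a(13, 6)) = -45588 - (20 - 5*11² - 45/4*11) = -45588 - (20 - 5*121 - 495/4) = -45588 - (20 - 605 - 495/4) = -45588 - 1*(-2835/4) = -45588 + 2835/4 = -179517/4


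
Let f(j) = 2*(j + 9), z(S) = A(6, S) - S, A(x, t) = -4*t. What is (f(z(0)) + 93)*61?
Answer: 6771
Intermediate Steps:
z(S) = -5*S (z(S) = -4*S - S = -5*S)
f(j) = 18 + 2*j (f(j) = 2*(9 + j) = 18 + 2*j)
(f(z(0)) + 93)*61 = ((18 + 2*(-5*0)) + 93)*61 = ((18 + 2*0) + 93)*61 = ((18 + 0) + 93)*61 = (18 + 93)*61 = 111*61 = 6771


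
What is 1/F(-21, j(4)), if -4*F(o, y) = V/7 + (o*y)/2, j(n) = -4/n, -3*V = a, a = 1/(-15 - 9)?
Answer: -2016/5293 ≈ -0.38088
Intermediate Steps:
a = -1/24 (a = 1/(-24) = -1/24 ≈ -0.041667)
V = 1/72 (V = -1/3*(-1/24) = 1/72 ≈ 0.013889)
F(o, y) = -1/2016 - o*y/8 (F(o, y) = -((1/72)/7 + (o*y)/2)/4 = -((1/72)*(1/7) + (o*y)*(1/2))/4 = -(1/504 + o*y/2)/4 = -1/2016 - o*y/8)
1/F(-21, j(4)) = 1/(-1/2016 - 1/8*(-21)*(-4/4)) = 1/(-1/2016 - 1/8*(-21)*(-4*1/4)) = 1/(-1/2016 - 1/8*(-21)*(-1)) = 1/(-1/2016 - 21/8) = 1/(-5293/2016) = -2016/5293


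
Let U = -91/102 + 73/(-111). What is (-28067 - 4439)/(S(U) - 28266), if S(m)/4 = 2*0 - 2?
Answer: 16253/14137 ≈ 1.1497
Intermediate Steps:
U = -5849/3774 (U = -91*1/102 + 73*(-1/111) = -91/102 - 73/111 = -5849/3774 ≈ -1.5498)
S(m) = -8 (S(m) = 4*(2*0 - 2) = 4*(0 - 2) = 4*(-2) = -8)
(-28067 - 4439)/(S(U) - 28266) = (-28067 - 4439)/(-8 - 28266) = -32506/(-28274) = -32506*(-1/28274) = 16253/14137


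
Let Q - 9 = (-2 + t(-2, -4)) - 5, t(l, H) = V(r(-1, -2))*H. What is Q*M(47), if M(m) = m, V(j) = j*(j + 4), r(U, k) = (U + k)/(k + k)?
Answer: -2303/4 ≈ -575.75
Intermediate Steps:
r(U, k) = (U + k)/(2*k) (r(U, k) = (U + k)/((2*k)) = (U + k)*(1/(2*k)) = (U + k)/(2*k))
V(j) = j*(4 + j)
t(l, H) = 57*H/16 (t(l, H) = (((½)*(-1 - 2)/(-2))*(4 + (½)*(-1 - 2)/(-2)))*H = (((½)*(-½)*(-3))*(4 + (½)*(-½)*(-3)))*H = (3*(4 + ¾)/4)*H = ((¾)*(19/4))*H = 57*H/16)
Q = -49/4 (Q = 9 + ((-2 + (57/16)*(-4)) - 5) = 9 + ((-2 - 57/4) - 5) = 9 + (-65/4 - 5) = 9 - 85/4 = -49/4 ≈ -12.250)
Q*M(47) = -49/4*47 = -2303/4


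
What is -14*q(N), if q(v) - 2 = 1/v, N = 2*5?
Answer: -147/5 ≈ -29.400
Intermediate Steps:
N = 10
q(v) = 2 + 1/v
-14*q(N) = -14*(2 + 1/10) = -14*21/10 = -147/5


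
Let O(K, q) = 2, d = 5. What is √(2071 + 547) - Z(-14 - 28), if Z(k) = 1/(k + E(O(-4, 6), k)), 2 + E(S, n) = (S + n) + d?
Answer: 1/79 + √2618 ≈ 51.179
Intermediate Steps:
E(S, n) = 3 + S + n (E(S, n) = -2 + ((S + n) + 5) = -2 + (5 + S + n) = 3 + S + n)
Z(k) = 1/(5 + 2*k) (Z(k) = 1/(k + (3 + 2 + k)) = 1/(k + (5 + k)) = 1/(5 + 2*k))
√(2071 + 547) - Z(-14 - 28) = √(2071 + 547) - 1/(5 + 2*(-14 - 28)) = √2618 - 1/(5 + 2*(-42)) = √2618 - 1/(5 - 84) = √2618 - 1/(-79) = √2618 - 1*(-1/79) = √2618 + 1/79 = 1/79 + √2618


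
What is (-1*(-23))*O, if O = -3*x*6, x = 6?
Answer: -2484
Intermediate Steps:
O = -108 (O = -3*6*6 = -18*6 = -108)
(-1*(-23))*O = -1*(-23)*(-108) = 23*(-108) = -2484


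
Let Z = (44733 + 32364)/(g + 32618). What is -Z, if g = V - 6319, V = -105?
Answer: -77097/26194 ≈ -2.9433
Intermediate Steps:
g = -6424 (g = -105 - 6319 = -6424)
Z = 77097/26194 (Z = (44733 + 32364)/(-6424 + 32618) = 77097/26194 ≈ 2.9433)
-Z = -1*77097/26194 = -77097/26194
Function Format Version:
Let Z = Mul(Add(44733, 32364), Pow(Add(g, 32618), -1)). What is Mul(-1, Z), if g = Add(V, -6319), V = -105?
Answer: Rational(-77097, 26194) ≈ -2.9433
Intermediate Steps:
g = -6424 (g = Add(-105, -6319) = -6424)
Z = Rational(77097, 26194) (Z = Mul(Add(44733, 32364), Pow(Add(-6424, 32618), -1)) = Mul(77097, Pow(26194, -1)) = Mul(77097, Rational(1, 26194)) = Rational(77097, 26194) ≈ 2.9433)
Mul(-1, Z) = Mul(-1, Rational(77097, 26194)) = Rational(-77097, 26194)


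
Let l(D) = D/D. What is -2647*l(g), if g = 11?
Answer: -2647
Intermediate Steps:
l(D) = 1
-2647*l(g) = -2647*1 = -2647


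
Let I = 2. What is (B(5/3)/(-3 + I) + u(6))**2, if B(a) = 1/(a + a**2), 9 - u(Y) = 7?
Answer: 5041/1600 ≈ 3.1506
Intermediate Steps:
u(Y) = 2 (u(Y) = 9 - 1*7 = 9 - 7 = 2)
(B(5/3)/(-3 + I) + u(6))**2 = ((1/(((5/3))*(1 + 5/3)))/(-3 + 2) + 2)**2 = ((1/(((5*(1/3)))*(1 + 5*(1/3))))/(-1) + 2)**2 = (-1/(5/3*(1 + 5/3)) + 2)**2 = (-3/(5*8/3) + 2)**2 = (-3*3/(5*8) + 2)**2 = (-1*9/40 + 2)**2 = (-9/40 + 2)**2 = (71/40)**2 = 5041/1600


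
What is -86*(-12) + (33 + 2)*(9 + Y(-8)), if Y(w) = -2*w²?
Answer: -3133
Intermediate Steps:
-86*(-12) + (33 + 2)*(9 + Y(-8)) = -86*(-12) + (33 + 2)*(9 - 2*(-8)²) = 1032 + 35*(9 - 2*64) = 1032 + 35*(9 - 128) = 1032 + 35*(-119) = 1032 - 4165 = -3133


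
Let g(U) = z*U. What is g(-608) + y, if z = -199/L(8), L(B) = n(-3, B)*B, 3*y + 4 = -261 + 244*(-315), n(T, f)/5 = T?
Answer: -133583/5 ≈ -26717.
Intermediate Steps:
n(T, f) = 5*T
y = -77125/3 (y = -4/3 + (-261 + 244*(-315))/3 = -4/3 + (-261 - 76860)/3 = -4/3 + (⅓)*(-77121) = -4/3 - 25707 = -77125/3 ≈ -25708.)
L(B) = -15*B (L(B) = (5*(-3))*B = -15*B)
z = 199/120 (z = -199/((-15*8)) = -199/(-120) = -199*(-1/120) = 199/120 ≈ 1.6583)
g(U) = 199*U/120
g(-608) + y = (199/120)*(-608) - 77125/3 = -15124/15 - 77125/3 = -133583/5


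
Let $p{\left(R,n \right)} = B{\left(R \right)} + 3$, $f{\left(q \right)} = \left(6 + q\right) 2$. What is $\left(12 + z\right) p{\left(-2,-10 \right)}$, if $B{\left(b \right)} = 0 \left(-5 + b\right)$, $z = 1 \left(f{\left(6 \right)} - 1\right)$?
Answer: $105$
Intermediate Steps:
$f{\left(q \right)} = 12 + 2 q$
$z = 23$ ($z = 1 \left(\left(12 + 2 \cdot 6\right) - 1\right) = 1 \left(\left(12 + 12\right) - 1\right) = 1 \left(24 - 1\right) = 1 \cdot 23 = 23$)
$B{\left(b \right)} = 0$
$p{\left(R,n \right)} = 3$ ($p{\left(R,n \right)} = 0 + 3 = 3$)
$\left(12 + z\right) p{\left(-2,-10 \right)} = \left(12 + 23\right) 3 = 35 \cdot 3 = 105$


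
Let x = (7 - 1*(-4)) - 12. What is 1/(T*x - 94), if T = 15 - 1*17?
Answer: -1/92 ≈ -0.010870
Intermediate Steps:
T = -2 (T = 15 - 17 = -2)
x = -1 (x = (7 + 4) - 12 = 11 - 12 = -1)
1/(T*x - 94) = 1/(-2*(-1) - 94) = 1/(2 - 94) = 1/(-92) = -1/92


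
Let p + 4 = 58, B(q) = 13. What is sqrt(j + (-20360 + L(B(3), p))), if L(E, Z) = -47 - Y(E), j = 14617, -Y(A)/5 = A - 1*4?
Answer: I*sqrt(5745) ≈ 75.796*I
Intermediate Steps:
p = 54 (p = -4 + 58 = 54)
Y(A) = 20 - 5*A (Y(A) = -5*(A - 1*4) = -5*(A - 4) = -5*(-4 + A) = 20 - 5*A)
L(E, Z) = -67 + 5*E (L(E, Z) = -47 - (20 - 5*E) = -47 + (-20 + 5*E) = -67 + 5*E)
sqrt(j + (-20360 + L(B(3), p))) = sqrt(14617 + (-20360 + (-67 + 5*13))) = sqrt(14617 + (-20360 + (-67 + 65))) = sqrt(14617 + (-20360 - 2)) = sqrt(14617 - 20362) = sqrt(-5745) = I*sqrt(5745)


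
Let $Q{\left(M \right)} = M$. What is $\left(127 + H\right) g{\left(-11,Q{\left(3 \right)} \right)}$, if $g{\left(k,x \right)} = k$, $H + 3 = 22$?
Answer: $-1606$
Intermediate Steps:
$H = 19$ ($H = -3 + 22 = 19$)
$\left(127 + H\right) g{\left(-11,Q{\left(3 \right)} \right)} = \left(127 + 19\right) \left(-11\right) = 146 \left(-11\right) = -1606$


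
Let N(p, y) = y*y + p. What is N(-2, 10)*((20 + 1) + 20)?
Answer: 4018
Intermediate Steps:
N(p, y) = p + y**2 (N(p, y) = y**2 + p = p + y**2)
N(-2, 10)*((20 + 1) + 20) = (-2 + 10**2)*((20 + 1) + 20) = (-2 + 100)*(21 + 20) = 98*41 = 4018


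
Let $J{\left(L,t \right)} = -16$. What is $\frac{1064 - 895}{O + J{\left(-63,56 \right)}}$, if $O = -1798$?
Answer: $- \frac{169}{1814} \approx -0.093164$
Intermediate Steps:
$\frac{1064 - 895}{O + J{\left(-63,56 \right)}} = \frac{1064 - 895}{-1798 - 16} = \frac{1064 - 895}{-1814} = \left(1064 - 895\right) \left(- \frac{1}{1814}\right) = 169 \left(- \frac{1}{1814}\right) = - \frac{169}{1814}$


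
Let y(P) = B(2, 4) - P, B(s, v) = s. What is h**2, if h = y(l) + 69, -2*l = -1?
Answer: 19881/4 ≈ 4970.3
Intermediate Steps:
l = 1/2 (l = -1/2*(-1) = 1/2 ≈ 0.50000)
y(P) = 2 - P
h = 141/2 (h = (2 - 1*1/2) + 69 = (2 - 1/2) + 69 = 3/2 + 69 = 141/2 ≈ 70.500)
h**2 = (141/2)**2 = 19881/4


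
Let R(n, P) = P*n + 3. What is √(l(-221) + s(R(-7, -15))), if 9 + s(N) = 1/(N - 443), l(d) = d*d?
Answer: √5480170865/335 ≈ 220.98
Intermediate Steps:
l(d) = d²
R(n, P) = 3 + P*n
s(N) = -9 + 1/(-443 + N) (s(N) = -9 + 1/(N - 443) = -9 + 1/(-443 + N))
√(l(-221) + s(R(-7, -15))) = √((-221)² + (3988 - 9*(3 - 15*(-7)))/(-443 + (3 - 15*(-7)))) = √(48841 + (3988 - 9*(3 + 105))/(-443 + (3 + 105))) = √(48841 + (3988 - 9*108)/(-443 + 108)) = √(48841 + (3988 - 972)/(-335)) = √(48841 - 1/335*3016) = √(48841 - 3016/335) = √(16358719/335) = √5480170865/335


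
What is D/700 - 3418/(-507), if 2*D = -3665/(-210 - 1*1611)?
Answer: 581047157/86169720 ≈ 6.7431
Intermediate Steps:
D = 3665/3642 (D = (-3665/(-210 - 1*1611))/2 = (-3665/(-210 - 1611))/2 = (-3665/(-1821))/2 = (-3665*(-1/1821))/2 = (½)*(3665/1821) = 3665/3642 ≈ 1.0063)
D/700 - 3418/(-507) = (3665/3642)/700 - 3418/(-507) = (3665/3642)*(1/700) - 3418*(-1/507) = 733/509880 + 3418/507 = 581047157/86169720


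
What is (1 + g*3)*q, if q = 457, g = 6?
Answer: 8683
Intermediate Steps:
(1 + g*3)*q = (1 + 6*3)*457 = (1 + 18)*457 = 19*457 = 8683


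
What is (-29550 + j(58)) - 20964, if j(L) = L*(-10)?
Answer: -51094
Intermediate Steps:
j(L) = -10*L
(-29550 + j(58)) - 20964 = (-29550 - 10*58) - 20964 = (-29550 - 580) - 20964 = -30130 - 20964 = -51094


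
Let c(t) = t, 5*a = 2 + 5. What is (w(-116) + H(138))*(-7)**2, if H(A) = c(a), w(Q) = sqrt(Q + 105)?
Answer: 343/5 + 49*I*sqrt(11) ≈ 68.6 + 162.51*I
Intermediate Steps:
a = 7/5 (a = (2 + 5)/5 = (1/5)*7 = 7/5 ≈ 1.4000)
w(Q) = sqrt(105 + Q)
H(A) = 7/5
(w(-116) + H(138))*(-7)**2 = (sqrt(105 - 116) + 7/5)*(-7)**2 = (sqrt(-11) + 7/5)*49 = (I*sqrt(11) + 7/5)*49 = (7/5 + I*sqrt(11))*49 = 343/5 + 49*I*sqrt(11)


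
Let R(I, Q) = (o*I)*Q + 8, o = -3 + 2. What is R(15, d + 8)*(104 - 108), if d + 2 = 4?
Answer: 568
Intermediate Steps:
d = 2 (d = -2 + 4 = 2)
o = -1
R(I, Q) = 8 - I*Q (R(I, Q) = (-I)*Q + 8 = -I*Q + 8 = 8 - I*Q)
R(15, d + 8)*(104 - 108) = (8 - 1*15*(2 + 8))*(104 - 108) = (8 - 1*15*10)*(-4) = (8 - 150)*(-4) = -142*(-4) = 568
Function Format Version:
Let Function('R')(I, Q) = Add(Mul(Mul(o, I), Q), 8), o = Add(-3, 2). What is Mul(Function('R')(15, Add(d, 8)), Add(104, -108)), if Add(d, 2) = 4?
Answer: 568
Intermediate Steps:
d = 2 (d = Add(-2, 4) = 2)
o = -1
Function('R')(I, Q) = Add(8, Mul(-1, I, Q)) (Function('R')(I, Q) = Add(Mul(Mul(-1, I), Q), 8) = Add(Mul(-1, I, Q), 8) = Add(8, Mul(-1, I, Q)))
Mul(Function('R')(15, Add(d, 8)), Add(104, -108)) = Mul(Add(8, Mul(-1, 15, Add(2, 8))), Add(104, -108)) = Mul(Add(8, Mul(-1, 15, 10)), -4) = Mul(Add(8, -150), -4) = Mul(-142, -4) = 568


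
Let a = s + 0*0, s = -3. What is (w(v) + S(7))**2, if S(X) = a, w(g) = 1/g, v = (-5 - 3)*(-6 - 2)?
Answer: 36481/4096 ≈ 8.9065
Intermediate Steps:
v = 64 (v = -8*(-8) = 64)
a = -3 (a = -3 + 0*0 = -3 + 0 = -3)
S(X) = -3
(w(v) + S(7))**2 = (1/64 - 3)**2 = (-191/64)**2 = 36481/4096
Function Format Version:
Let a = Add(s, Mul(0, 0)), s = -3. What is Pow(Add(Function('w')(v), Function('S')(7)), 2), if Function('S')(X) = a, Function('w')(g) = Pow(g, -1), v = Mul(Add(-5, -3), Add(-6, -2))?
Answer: Rational(36481, 4096) ≈ 8.9065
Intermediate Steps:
v = 64 (v = Mul(-8, -8) = 64)
a = -3 (a = Add(-3, Mul(0, 0)) = Add(-3, 0) = -3)
Function('S')(X) = -3
Pow(Add(Function('w')(v), Function('S')(7)), 2) = Pow(Add(Pow(64, -1), -3), 2) = Pow(Add(Rational(1, 64), -3), 2) = Pow(Rational(-191, 64), 2) = Rational(36481, 4096)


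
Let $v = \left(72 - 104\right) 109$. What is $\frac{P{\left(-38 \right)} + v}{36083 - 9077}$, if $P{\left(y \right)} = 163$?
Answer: $- \frac{475}{3858} \approx -0.12312$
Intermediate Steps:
$v = -3488$ ($v = \left(-32\right) 109 = -3488$)
$\frac{P{\left(-38 \right)} + v}{36083 - 9077} = \frac{163 - 3488}{36083 - 9077} = - \frac{3325}{27006} = \left(-3325\right) \frac{1}{27006} = - \frac{475}{3858}$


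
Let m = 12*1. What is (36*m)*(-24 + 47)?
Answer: 9936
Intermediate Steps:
m = 12
(36*m)*(-24 + 47) = (36*12)*(-24 + 47) = 432*23 = 9936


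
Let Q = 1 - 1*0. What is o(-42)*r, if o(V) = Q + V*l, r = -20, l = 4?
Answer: 3340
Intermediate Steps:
Q = 1 (Q = 1 + 0 = 1)
o(V) = 1 + 4*V (o(V) = 1 + V*4 = 1 + 4*V)
o(-42)*r = (1 + 4*(-42))*(-20) = (1 - 168)*(-20) = -167*(-20) = 3340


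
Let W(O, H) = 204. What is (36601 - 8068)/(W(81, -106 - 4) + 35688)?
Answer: 9511/11964 ≈ 0.79497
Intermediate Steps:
(36601 - 8068)/(W(81, -106 - 4) + 35688) = (36601 - 8068)/(204 + 35688) = 28533/35892 = 28533*(1/35892) = 9511/11964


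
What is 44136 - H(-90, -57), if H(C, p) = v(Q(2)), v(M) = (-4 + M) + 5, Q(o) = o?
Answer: 44133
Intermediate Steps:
v(M) = 1 + M
H(C, p) = 3 (H(C, p) = 1 + 2 = 3)
44136 - H(-90, -57) = 44136 - 1*3 = 44136 - 3 = 44133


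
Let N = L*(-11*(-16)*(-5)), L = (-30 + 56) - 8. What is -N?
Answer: 15840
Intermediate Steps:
L = 18 (L = 26 - 8 = 18)
N = -15840 (N = 18*(-11*(-16)*(-5)) = 18*(176*(-5)) = 18*(-880) = -15840)
-N = -1*(-15840) = 15840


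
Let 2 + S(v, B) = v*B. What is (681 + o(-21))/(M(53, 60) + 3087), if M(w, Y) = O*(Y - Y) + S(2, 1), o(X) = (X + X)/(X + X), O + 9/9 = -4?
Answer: 682/3087 ≈ 0.22093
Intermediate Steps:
O = -5 (O = -1 - 4 = -5)
o(X) = 1 (o(X) = (2*X)/((2*X)) = (2*X)*(1/(2*X)) = 1)
S(v, B) = -2 + B*v (S(v, B) = -2 + v*B = -2 + B*v)
M(w, Y) = 0 (M(w, Y) = -5*(Y - Y) + (-2 + 1*2) = -5*0 + (-2 + 2) = 0 + 0 = 0)
(681 + o(-21))/(M(53, 60) + 3087) = (681 + 1)/(0 + 3087) = 682/3087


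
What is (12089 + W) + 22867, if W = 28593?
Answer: 63549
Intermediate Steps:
(12089 + W) + 22867 = (12089 + 28593) + 22867 = 40682 + 22867 = 63549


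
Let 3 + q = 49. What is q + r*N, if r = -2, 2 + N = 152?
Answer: -254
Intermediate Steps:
N = 150 (N = -2 + 152 = 150)
q = 46 (q = -3 + 49 = 46)
q + r*N = 46 - 2*150 = 46 - 300 = -254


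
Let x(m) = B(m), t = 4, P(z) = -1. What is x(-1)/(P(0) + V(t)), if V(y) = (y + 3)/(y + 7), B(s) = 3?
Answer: -33/4 ≈ -8.2500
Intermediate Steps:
V(y) = (3 + y)/(7 + y)
x(m) = 3
x(-1)/(P(0) + V(t)) = 3/(-1 + (3 + 4)/(7 + 4)) = 3/(-1 + 7/11) = 3/(-4/11) = -11/4*3 = -33/4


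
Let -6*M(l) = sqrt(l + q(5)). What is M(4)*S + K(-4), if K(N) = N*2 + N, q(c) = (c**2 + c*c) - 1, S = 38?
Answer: -12 - 19*sqrt(53)/3 ≈ -58.107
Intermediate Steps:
q(c) = -1 + 2*c**2 (q(c) = (c**2 + c**2) - 1 = 2*c**2 - 1 = -1 + 2*c**2)
K(N) = 3*N (K(N) = 2*N + N = 3*N)
M(l) = -sqrt(49 + l)/6 (M(l) = -sqrt(l + (-1 + 2*5**2))/6 = -sqrt(l + (-1 + 2*25))/6 = -sqrt(l + (-1 + 50))/6 = -sqrt(l + 49)/6 = -sqrt(49 + l)/6)
M(4)*S + K(-4) = -sqrt(49 + 4)/6*38 + 3*(-4) = -sqrt(53)/6*38 - 12 = -19*sqrt(53)/3 - 12 = -12 - 19*sqrt(53)/3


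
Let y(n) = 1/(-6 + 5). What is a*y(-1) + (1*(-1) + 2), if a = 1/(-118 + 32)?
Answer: 87/86 ≈ 1.0116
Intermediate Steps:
y(n) = -1 (y(n) = 1/(-1) = -1)
a = -1/86 (a = 1/(-86) = -1/86 ≈ -0.011628)
a*y(-1) + (1*(-1) + 2) = -1/86*(-1) + (1*(-1) + 2) = 1/86 + (-1 + 2) = 1/86 + 1 = 87/86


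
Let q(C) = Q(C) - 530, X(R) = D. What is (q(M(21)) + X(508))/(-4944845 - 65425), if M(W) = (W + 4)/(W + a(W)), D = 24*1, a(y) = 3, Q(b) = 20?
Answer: 81/835045 ≈ 9.7001e-5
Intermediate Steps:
D = 24
X(R) = 24
M(W) = (4 + W)/(3 + W) (M(W) = (W + 4)/(W + 3) = (4 + W)/(3 + W))
q(C) = -510 (q(C) = 20 - 530 = -510)
(q(M(21)) + X(508))/(-4944845 - 65425) = (-510 + 24)/(-4944845 - 65425) = -486/(-5010270) = -486*(-1/5010270) = 81/835045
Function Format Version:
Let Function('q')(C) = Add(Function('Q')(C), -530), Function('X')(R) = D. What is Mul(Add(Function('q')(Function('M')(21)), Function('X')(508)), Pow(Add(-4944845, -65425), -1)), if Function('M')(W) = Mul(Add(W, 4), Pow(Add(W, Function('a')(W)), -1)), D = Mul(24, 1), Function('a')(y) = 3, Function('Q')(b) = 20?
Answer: Rational(81, 835045) ≈ 9.7001e-5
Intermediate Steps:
D = 24
Function('X')(R) = 24
Function('M')(W) = Mul(Pow(Add(3, W), -1), Add(4, W)) (Function('M')(W) = Mul(Add(W, 4), Pow(Add(W, 3), -1)) = Mul(Add(4, W), Pow(Add(3, W), -1)) = Mul(Pow(Add(3, W), -1), Add(4, W)))
Function('q')(C) = -510 (Function('q')(C) = Add(20, -530) = -510)
Mul(Add(Function('q')(Function('M')(21)), Function('X')(508)), Pow(Add(-4944845, -65425), -1)) = Mul(Add(-510, 24), Pow(Add(-4944845, -65425), -1)) = Mul(-486, Pow(-5010270, -1)) = Mul(-486, Rational(-1, 5010270)) = Rational(81, 835045)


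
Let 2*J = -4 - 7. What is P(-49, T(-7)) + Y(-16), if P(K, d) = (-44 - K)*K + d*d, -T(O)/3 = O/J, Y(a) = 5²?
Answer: -24856/121 ≈ -205.42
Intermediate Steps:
J = -11/2 (J = (-4 - 7)/2 = (½)*(-11) = -11/2 ≈ -5.5000)
Y(a) = 25
T(O) = 6*O/11 (T(O) = -3*O/(-11/2) = -3*O*(-2)/11 = -(-6)*O/11 = 6*O/11)
P(K, d) = d² + K*(-44 - K) (P(K, d) = K*(-44 - K) + d² = d² + K*(-44 - K))
P(-49, T(-7)) + Y(-16) = (((6/11)*(-7))² - 1*(-49)² - 44*(-49)) + 25 = ((-42/11)² - 1*2401 + 2156) + 25 = (1764/121 - 2401 + 2156) + 25 = -27881/121 + 25 = -24856/121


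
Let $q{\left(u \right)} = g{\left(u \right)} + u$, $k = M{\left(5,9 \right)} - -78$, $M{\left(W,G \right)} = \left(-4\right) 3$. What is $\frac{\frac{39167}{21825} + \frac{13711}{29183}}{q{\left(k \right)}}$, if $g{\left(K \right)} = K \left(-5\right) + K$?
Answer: $- \frac{721126568}{63054978525} \approx -0.011436$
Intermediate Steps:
$M{\left(W,G \right)} = -12$
$k = 66$ ($k = -12 - -78 = -12 + 78 = 66$)
$g{\left(K \right)} = - 4 K$ ($g{\left(K \right)} = - 5 K + K = - 4 K$)
$q{\left(u \right)} = - 3 u$ ($q{\left(u \right)} = - 4 u + u = - 3 u$)
$\frac{\frac{39167}{21825} + \frac{13711}{29183}}{q{\left(k \right)}} = \frac{\frac{39167}{21825} + \frac{13711}{29183}}{\left(-3\right) 66} = \frac{39167 \cdot \frac{1}{21825} + 13711 \cdot \frac{1}{29183}}{-198} = \left(\frac{39167}{21825} + \frac{13711}{29183}\right) \left(- \frac{1}{198}\right) = \frac{1442253136}{636918975} \left(- \frac{1}{198}\right) = - \frac{721126568}{63054978525}$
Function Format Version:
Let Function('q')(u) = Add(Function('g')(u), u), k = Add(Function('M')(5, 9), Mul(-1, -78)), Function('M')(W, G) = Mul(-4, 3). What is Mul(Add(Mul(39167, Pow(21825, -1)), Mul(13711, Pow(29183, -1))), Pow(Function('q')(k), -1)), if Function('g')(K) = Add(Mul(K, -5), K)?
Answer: Rational(-721126568, 63054978525) ≈ -0.011436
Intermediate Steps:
Function('M')(W, G) = -12
k = 66 (k = Add(-12, Mul(-1, -78)) = Add(-12, 78) = 66)
Function('g')(K) = Mul(-4, K) (Function('g')(K) = Add(Mul(-5, K), K) = Mul(-4, K))
Function('q')(u) = Mul(-3, u) (Function('q')(u) = Add(Mul(-4, u), u) = Mul(-3, u))
Mul(Add(Mul(39167, Pow(21825, -1)), Mul(13711, Pow(29183, -1))), Pow(Function('q')(k), -1)) = Mul(Add(Mul(39167, Pow(21825, -1)), Mul(13711, Pow(29183, -1))), Pow(Mul(-3, 66), -1)) = Mul(Add(Mul(39167, Rational(1, 21825)), Mul(13711, Rational(1, 29183))), Pow(-198, -1)) = Mul(Add(Rational(39167, 21825), Rational(13711, 29183)), Rational(-1, 198)) = Mul(Rational(1442253136, 636918975), Rational(-1, 198)) = Rational(-721126568, 63054978525)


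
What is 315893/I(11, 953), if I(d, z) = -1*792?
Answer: -315893/792 ≈ -398.85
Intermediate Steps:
I(d, z) = -792
315893/I(11, 953) = 315893/(-792) = 315893*(-1/792) = -315893/792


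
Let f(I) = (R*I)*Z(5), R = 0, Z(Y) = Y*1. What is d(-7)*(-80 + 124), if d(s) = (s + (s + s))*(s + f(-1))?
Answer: 6468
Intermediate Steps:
Z(Y) = Y
f(I) = 0 (f(I) = (0*I)*5 = 0*5 = 0)
d(s) = 3*s² (d(s) = (s + (s + s))*(s + 0) = (s + 2*s)*s = (3*s)*s = 3*s²)
d(-7)*(-80 + 124) = (3*(-7)²)*(-80 + 124) = (3*49)*44 = 147*44 = 6468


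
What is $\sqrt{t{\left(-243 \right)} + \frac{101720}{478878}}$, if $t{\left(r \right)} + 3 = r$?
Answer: $\frac{i \sqrt{14091256673826}}{239439} \approx 15.678 i$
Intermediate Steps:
$t{\left(r \right)} = -3 + r$
$\sqrt{t{\left(-243 \right)} + \frac{101720}{478878}} = \sqrt{\left(-3 - 243\right) + \frac{101720}{478878}} = \sqrt{-246 + 101720 \cdot \frac{1}{478878}} = \sqrt{-246 + \frac{50860}{239439}} = \sqrt{- \frac{58851134}{239439}} = \frac{i \sqrt{14091256673826}}{239439}$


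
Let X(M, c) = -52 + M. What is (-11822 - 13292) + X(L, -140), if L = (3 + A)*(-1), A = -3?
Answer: -25166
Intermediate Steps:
L = 0 (L = (3 - 3)*(-1) = 0*(-1) = 0)
(-11822 - 13292) + X(L, -140) = (-11822 - 13292) + (-52 + 0) = -25114 - 52 = -25166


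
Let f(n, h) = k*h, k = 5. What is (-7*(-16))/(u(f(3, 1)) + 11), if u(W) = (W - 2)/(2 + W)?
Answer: 49/5 ≈ 9.8000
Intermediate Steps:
f(n, h) = 5*h
u(W) = (-2 + W)/(2 + W)
(-7*(-16))/(u(f(3, 1)) + 11) = (-7*(-16))/((-2 + 5*1)/(2 + 5*1) + 11) = 112/((-2 + 5)/(2 + 5) + 11) = 112/(3/7 + 11) = 112/(80/7) = 112*(7/80) = 49/5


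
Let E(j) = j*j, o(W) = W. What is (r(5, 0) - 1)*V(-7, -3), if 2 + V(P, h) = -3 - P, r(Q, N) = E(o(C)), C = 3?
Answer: 16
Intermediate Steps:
E(j) = j²
r(Q, N) = 9 (r(Q, N) = 3² = 9)
V(P, h) = -5 - P (V(P, h) = -2 + (-3 - P) = -5 - P)
(r(5, 0) - 1)*V(-7, -3) = (9 - 1)*(-5 - 1*(-7)) = 8*(-5 + 7) = 8*2 = 16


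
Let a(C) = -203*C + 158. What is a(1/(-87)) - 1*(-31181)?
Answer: 94024/3 ≈ 31341.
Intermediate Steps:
a(C) = 158 - 203*C
a(1/(-87)) - 1*(-31181) = (158 - 203/(-87)) - 1*(-31181) = (158 - 203*(-1/87)) + 31181 = (158 + 7/3) + 31181 = 481/3 + 31181 = 94024/3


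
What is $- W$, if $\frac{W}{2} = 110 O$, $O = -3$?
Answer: $660$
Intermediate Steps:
$W = -660$ ($W = 2 \cdot 110 \left(-3\right) = 2 \left(-330\right) = -660$)
$- W = \left(-1\right) \left(-660\right) = 660$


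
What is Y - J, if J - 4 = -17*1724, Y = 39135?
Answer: 68439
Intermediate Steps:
J = -29304 (J = 4 - 17*1724 = 4 - 29308 = -29304)
Y - J = 39135 - 1*(-29304) = 39135 + 29304 = 68439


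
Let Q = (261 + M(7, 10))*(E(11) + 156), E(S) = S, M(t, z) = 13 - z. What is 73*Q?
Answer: 3218424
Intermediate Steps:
Q = 44088 (Q = (261 + (13 - 1*10))*(11 + 156) = (261 + (13 - 10))*167 = (261 + 3)*167 = 264*167 = 44088)
73*Q = 73*44088 = 3218424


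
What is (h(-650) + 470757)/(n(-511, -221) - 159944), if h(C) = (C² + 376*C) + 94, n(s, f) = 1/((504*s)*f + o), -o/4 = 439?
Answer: -12311783291356/3034429204597 ≈ -4.0574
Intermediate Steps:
o = -1756 (o = -4*439 = -1756)
n(s, f) = 1/(-1756 + 504*f*s) (n(s, f) = 1/((504*s)*f - 1756) = 1/(504*f*s - 1756) = 1/(-1756 + 504*f*s))
h(C) = 94 + C² + 376*C
(h(-650) + 470757)/(n(-511, -221) - 159944) = ((94 + (-650)² + 376*(-650)) + 470757)/(1/(4*(-439 + 126*(-221)*(-511))) - 159944) = ((94 + 422500 - 244400) + 470757)/(1/(4*(-439 + 14229306)) - 159944) = (178194 + 470757)/((¼)/14228867 - 159944) = 648951/((¼)*(1/14228867) - 159944) = 648951/(1/56915468 - 159944) = 648951/(-9103287613791/56915468) = 648951*(-56915468/9103287613791) = -12311783291356/3034429204597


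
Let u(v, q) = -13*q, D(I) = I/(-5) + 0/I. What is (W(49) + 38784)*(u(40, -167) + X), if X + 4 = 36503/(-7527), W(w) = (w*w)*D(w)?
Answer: 95482526702/2895 ≈ 3.2982e+7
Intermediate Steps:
D(I) = -I/5 (D(I) = I*(-1/5) + 0 = -I/5 + 0 = -I/5)
W(w) = -w**3/5 (W(w) = (w*w)*(-w/5) = w**2*(-w/5) = -w**3/5)
X = -66611/7527 (X = -4 + 36503/(-7527) = -4 + 36503*(-1/7527) = -4 - 36503/7527 = -66611/7527 ≈ -8.8496)
(W(49) + 38784)*(u(40, -167) + X) = (-1/5*49**3 + 38784)*(-13*(-167) - 66611/7527) = (-1/5*117649 + 38784)*(2171 - 66611/7527) = (-117649/5 + 38784)*(16274506/7527) = (76271/5)*(16274506/7527) = 95482526702/2895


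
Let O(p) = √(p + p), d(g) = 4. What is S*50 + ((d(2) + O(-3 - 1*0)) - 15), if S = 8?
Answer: 389 + I*√6 ≈ 389.0 + 2.4495*I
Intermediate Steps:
O(p) = √2*√p (O(p) = √(2*p) = √2*√p)
S*50 + ((d(2) + O(-3 - 1*0)) - 15) = 8*50 + ((4 + √2*√(-3 - 1*0)) - 15) = 400 + ((4 + √2*√(-3 + 0)) - 15) = 400 + ((4 + √2*√(-3)) - 15) = 400 + ((4 + √2*(I*√3)) - 15) = 400 + ((4 + I*√6) - 15) = 400 + (-11 + I*√6) = 389 + I*√6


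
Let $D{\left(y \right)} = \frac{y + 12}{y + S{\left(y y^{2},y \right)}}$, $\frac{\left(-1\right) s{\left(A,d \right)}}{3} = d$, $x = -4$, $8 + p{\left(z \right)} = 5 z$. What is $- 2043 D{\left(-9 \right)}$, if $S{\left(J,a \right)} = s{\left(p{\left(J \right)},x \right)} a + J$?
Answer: $\frac{681}{94} \approx 7.2447$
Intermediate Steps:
$p{\left(z \right)} = -8 + 5 z$
$s{\left(A,d \right)} = - 3 d$
$S{\left(J,a \right)} = J + 12 a$ ($S{\left(J,a \right)} = \left(-3\right) \left(-4\right) a + J = 12 a + J = J + 12 a$)
$D{\left(y \right)} = \frac{12 + y}{y^{3} + 13 y}$ ($D{\left(y \right)} = \frac{y + 12}{y + \left(y y^{2} + 12 y\right)} = \frac{12 + y}{y + \left(y^{3} + 12 y\right)} = \frac{12 + y}{y^{3} + 13 y}$)
$- 2043 D{\left(-9 \right)} = - 2043 \frac{12 - 9}{\left(-9\right) \left(13 + \left(-9\right)^{2}\right)} = - 2043 \left(\left(- \frac{1}{9}\right) \frac{1}{13 + 81} \cdot 3\right) = - 2043 \left(\left(- \frac{1}{9}\right) \frac{1}{94} \cdot 3\right) = \left(-2043\right) \left(- \frac{1}{282}\right) = \frac{681}{94}$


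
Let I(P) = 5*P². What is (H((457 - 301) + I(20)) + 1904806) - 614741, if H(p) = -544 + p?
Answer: 1291677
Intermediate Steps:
(H((457 - 301) + I(20)) + 1904806) - 614741 = ((-544 + ((457 - 301) + 5*20²)) + 1904806) - 614741 = ((-544 + (156 + 5*400)) + 1904806) - 614741 = ((-544 + (156 + 2000)) + 1904806) - 614741 = ((-544 + 2156) + 1904806) - 614741 = (1612 + 1904806) - 614741 = 1906418 - 614741 = 1291677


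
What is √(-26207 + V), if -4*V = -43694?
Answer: I*√61134/2 ≈ 123.63*I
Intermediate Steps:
V = 21847/2 (V = -¼*(-43694) = 21847/2 ≈ 10924.)
√(-26207 + V) = √(-26207 + 21847/2) = √(-30567/2) = I*√61134/2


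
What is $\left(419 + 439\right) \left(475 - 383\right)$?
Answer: $78936$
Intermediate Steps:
$\left(419 + 439\right) \left(475 - 383\right) = 858 \cdot 92 = 78936$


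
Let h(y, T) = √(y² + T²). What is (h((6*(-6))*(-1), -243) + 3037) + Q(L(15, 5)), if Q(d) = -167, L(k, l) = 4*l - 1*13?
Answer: 2870 + 9*√745 ≈ 3115.7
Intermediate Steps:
L(k, l) = -13 + 4*l (L(k, l) = 4*l - 13 = -13 + 4*l)
h(y, T) = √(T² + y²)
(h((6*(-6))*(-1), -243) + 3037) + Q(L(15, 5)) = (√((-243)² + ((6*(-6))*(-1))²) + 3037) - 167 = (√(59049 + (-36*(-1))²) + 3037) - 167 = (√(59049 + 36²) + 3037) - 167 = (√(59049 + 1296) + 3037) - 167 = (√60345 + 3037) - 167 = (9*√745 + 3037) - 167 = (3037 + 9*√745) - 167 = 2870 + 9*√745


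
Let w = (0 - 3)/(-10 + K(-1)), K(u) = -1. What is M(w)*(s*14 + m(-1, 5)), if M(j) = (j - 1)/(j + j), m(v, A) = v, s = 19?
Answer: -1060/3 ≈ -353.33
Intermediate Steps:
w = 3/11 (w = (0 - 3)/(-10 - 1) = -3/(-11) = -3*(-1/11) = 3/11 ≈ 0.27273)
M(j) = (-1 + j)/(2*j) (M(j) = (-1 + j)/((2*j)) = (-1 + j)*(1/(2*j)) = (-1 + j)/(2*j))
M(w)*(s*14 + m(-1, 5)) = ((-1 + 3/11)/(2*(3/11)))*(19*14 - 1) = ((½)*(11/3)*(-8/11))*(266 - 1) = -4/3*265 = -1060/3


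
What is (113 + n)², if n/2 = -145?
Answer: 31329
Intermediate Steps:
n = -290 (n = 2*(-145) = -290)
(113 + n)² = (113 - 290)² = (-177)² = 31329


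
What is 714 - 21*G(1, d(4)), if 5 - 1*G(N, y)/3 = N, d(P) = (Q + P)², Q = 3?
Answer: 462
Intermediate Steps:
d(P) = (3 + P)²
G(N, y) = 15 - 3*N
714 - 21*G(1, d(4)) = 714 - 21*(15 - 3*1) = 714 - 21*(15 - 3) = 714 - 21*12 = 714 - 252 = 462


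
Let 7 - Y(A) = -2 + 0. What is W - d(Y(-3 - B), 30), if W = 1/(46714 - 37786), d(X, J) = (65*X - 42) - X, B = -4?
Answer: -4767551/8928 ≈ -534.00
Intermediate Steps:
Y(A) = 9 (Y(A) = 7 - (-2 + 0) = 7 - 1*(-2) = 7 + 2 = 9)
d(X, J) = -42 + 64*X (d(X, J) = (-42 + 65*X) - X = -42 + 64*X)
W = 1/8928 ≈ 0.00011201
W - d(Y(-3 - B), 30) = 1/8928 - (-42 + 64*9) = 1/8928 - (-42 + 576) = 1/8928 - 1*534 = 1/8928 - 534 = -4767551/8928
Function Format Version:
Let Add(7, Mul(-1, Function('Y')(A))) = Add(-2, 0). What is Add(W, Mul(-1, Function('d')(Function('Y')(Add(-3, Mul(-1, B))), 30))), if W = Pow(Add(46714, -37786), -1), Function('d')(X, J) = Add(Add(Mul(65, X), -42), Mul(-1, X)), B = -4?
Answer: Rational(-4767551, 8928) ≈ -534.00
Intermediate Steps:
Function('Y')(A) = 9 (Function('Y')(A) = Add(7, Mul(-1, Add(-2, 0))) = Add(7, Mul(-1, -2)) = Add(7, 2) = 9)
Function('d')(X, J) = Add(-42, Mul(64, X)) (Function('d')(X, J) = Add(Add(-42, Mul(65, X)), Mul(-1, X)) = Add(-42, Mul(64, X)))
W = Rational(1, 8928) (W = Pow(8928, -1) = Rational(1, 8928) ≈ 0.00011201)
Add(W, Mul(-1, Function('d')(Function('Y')(Add(-3, Mul(-1, B))), 30))) = Add(Rational(1, 8928), Mul(-1, Add(-42, Mul(64, 9)))) = Add(Rational(1, 8928), Mul(-1, Add(-42, 576))) = Add(Rational(1, 8928), Mul(-1, 534)) = Add(Rational(1, 8928), -534) = Rational(-4767551, 8928)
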